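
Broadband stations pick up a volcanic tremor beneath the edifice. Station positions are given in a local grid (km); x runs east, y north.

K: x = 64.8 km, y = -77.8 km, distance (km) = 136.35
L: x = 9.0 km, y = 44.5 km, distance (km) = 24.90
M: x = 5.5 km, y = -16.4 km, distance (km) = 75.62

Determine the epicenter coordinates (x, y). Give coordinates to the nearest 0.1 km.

(31.8, 54.5)

Circle about each station: (x − 64.8)² + (y + 77.8)² = 136.35²; (x − 9.0)² + (y − 44.5)² = 24.90²; (x − 5.5)² + (y + 16.4)² = 75.62².
Subtracting the K equation from the L and M equations removes the quadratic terms:
-111.6 x + 244.6 y = 9780.68
-118.6 x + 122.8 y = 2920.27
Solving the 2×2 system: x ≈ 31.8, y ≈ 54.5 km.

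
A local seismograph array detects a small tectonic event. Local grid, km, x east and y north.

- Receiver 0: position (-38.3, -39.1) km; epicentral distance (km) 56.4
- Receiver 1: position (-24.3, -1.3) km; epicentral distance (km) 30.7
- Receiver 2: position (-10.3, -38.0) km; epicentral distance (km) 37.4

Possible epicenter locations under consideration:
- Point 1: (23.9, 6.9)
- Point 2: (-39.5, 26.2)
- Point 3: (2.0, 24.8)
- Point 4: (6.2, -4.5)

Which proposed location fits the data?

For each candidate, compare |candidate − station| to the reported distance:
Point 1: residuals Receiver 0 21.0, Receiver 1 18.2, Receiver 2 19.0 → max 21.0 km
Point 2: residuals Receiver 0 8.9, Receiver 1 0.7, Receiver 2 33.1 → max 33.1 km
Point 3: residuals Receiver 0 19.1, Receiver 1 6.4, Receiver 2 26.6 → max 26.6 km
Point 4: residuals Receiver 0 0.0, Receiver 1 0.0, Receiver 2 0.1 → max 0.1 km
Only Point 4 has all residuals ≈ 0.

Point 4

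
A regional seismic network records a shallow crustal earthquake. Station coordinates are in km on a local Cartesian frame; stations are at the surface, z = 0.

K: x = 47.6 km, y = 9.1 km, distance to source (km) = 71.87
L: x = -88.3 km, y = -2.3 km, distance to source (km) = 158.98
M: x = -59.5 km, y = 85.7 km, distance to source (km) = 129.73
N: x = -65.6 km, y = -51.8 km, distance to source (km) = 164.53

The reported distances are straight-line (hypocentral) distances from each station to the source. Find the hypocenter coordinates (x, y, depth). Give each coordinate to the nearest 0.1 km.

Each station gives a sphere (x−x_i)² + (y−y_i)² + z² = d_i² (stations at z=0).
Subtracting the K sphere from L and M: z² cancels, leaving linear equations in x and y:
-271.8 x − 22.8 y = -14655.73
-214.2 x + 153.2 y = -3128.41
Solving: x ≈ 49.794, y ≈ 49.200 km (keep extra digits for the depth step; rounded: 49.8, 49.2).
Then from the K sphere: z² = 71.87² − (x − 47.6)² − (y − 9.1)² with x = 49.794, y = 49.200, so z ≈ 59.603 ≈ 59.6 km.
Check against N (with the unrounded solution): distance 164.53 ≈ 164.53 km. ✓

(49.8, 49.2, 59.6)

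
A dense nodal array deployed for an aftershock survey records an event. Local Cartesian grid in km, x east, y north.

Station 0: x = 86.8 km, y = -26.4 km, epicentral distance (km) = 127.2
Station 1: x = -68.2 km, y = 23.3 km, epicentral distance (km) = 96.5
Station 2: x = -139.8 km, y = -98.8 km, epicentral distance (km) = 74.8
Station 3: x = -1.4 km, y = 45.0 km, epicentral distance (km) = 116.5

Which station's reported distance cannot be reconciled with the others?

Station 2

Solve using three stations at a time. Using Station 0, Station 1, Station 3 (subtract circle equations pairwise → linear system) gives (x, y) ≈ (-33.8, -67.0).
Distances from that point to each station vs reported:
  Station 0: calculated 127.3 vs reported 127.2 → residual 0.1 km
  Station 1: calculated 96.6 vs reported 96.5 → residual 0.1 km
  Station 2: calculated 110.6 vs reported 74.8 → residual 35.8 km
  Station 3: calculated 116.6 vs reported 116.5 → residual 0.1 km
Station 0, Station 1, Station 3 are mutually consistent (residuals ≈ 0); Station 2 is off by 35.8 km.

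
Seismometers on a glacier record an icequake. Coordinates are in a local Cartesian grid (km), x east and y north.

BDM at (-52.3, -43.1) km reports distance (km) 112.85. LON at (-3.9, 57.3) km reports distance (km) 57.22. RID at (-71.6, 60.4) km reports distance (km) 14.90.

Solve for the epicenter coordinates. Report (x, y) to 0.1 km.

Circle about each station: (x + 52.3)² + (y + 43.1)² = 112.85²; (x + 3.9)² + (y − 57.3)² = 57.22²; (x + 71.6)² + (y − 60.4)² = 14.90².
Subtracting pairs of circle equations eliminates x²+y² and gives linear equations (the radical axes):
96.8 x + 200.8 y = 8166.59
-38.6 x + 207.0 y = 16694.93
Solving the 2×2 system: x ≈ -59.8, y ≈ 69.5 km.

(-59.8, 69.5)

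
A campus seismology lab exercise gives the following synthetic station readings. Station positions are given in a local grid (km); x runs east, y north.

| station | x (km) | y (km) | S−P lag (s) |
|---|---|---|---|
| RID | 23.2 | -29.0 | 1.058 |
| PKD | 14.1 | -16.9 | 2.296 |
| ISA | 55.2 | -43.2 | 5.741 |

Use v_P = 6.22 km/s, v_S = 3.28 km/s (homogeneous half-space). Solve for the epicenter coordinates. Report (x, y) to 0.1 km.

Distance from S−P lag: d = Δt · v_P v_S / (v_P − v_S) = Δt · (6.22·3.28)/(6.22−3.28) ≈ 6.9393·Δt.
So d_RID = 7.34, d_PKD = 15.93, d_ISA = 39.84 km.
Circle about each station: (x − 23.2)² + (y + 29.0)² = 7.34²; (x − 14.1)² + (y + 16.9)² = 15.93²; (x − 55.2)² + (y + 43.2)² = 39.84².
Subtracting the RID equation from the PKD and ISA equations removes the quadratic terms:
-18.2 x + 24.2 y = -1094.71
64.0 x − 28.4 y = 2000.69
Solving the 2×2 system: x ≈ 16.8, y ≈ -32.6 km.

(16.8, -32.6)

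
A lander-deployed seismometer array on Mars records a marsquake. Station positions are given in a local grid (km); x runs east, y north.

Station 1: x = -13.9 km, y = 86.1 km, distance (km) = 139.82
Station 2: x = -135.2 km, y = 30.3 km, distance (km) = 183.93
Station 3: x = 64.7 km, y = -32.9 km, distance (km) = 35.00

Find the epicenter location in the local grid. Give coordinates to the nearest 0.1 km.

Circle about each station: (x + 13.9)² + (y − 86.1)² = 139.82²; (x + 135.2)² + (y − 30.3)² = 183.93²; (x − 64.7)² + (y + 32.9)² = 35.00².
Subtracting the Station 1 equation from the Station 2 and Station 3 equations removes the quadratic terms:
-242.6 x − 111.6 y = -2689.90
157.2 x − 238.0 y = 15986.71
Solving the 2×2 system: x ≈ 32.2, y ≈ -45.9 km.

(32.2, -45.9)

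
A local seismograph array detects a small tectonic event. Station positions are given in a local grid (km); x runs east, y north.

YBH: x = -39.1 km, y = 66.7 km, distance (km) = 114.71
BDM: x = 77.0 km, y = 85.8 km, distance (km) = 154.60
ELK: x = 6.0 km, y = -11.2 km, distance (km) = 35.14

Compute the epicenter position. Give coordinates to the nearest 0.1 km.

x ≈ -7.6 km, y ≈ -43.6 km

Circle about each station: (x + 39.1)² + (y − 66.7)² = 114.71²; (x − 77.0)² + (y − 85.8)² = 154.60²; (x − 6.0)² + (y + 11.2)² = 35.14².
Subtracting the YBH equation from the BDM and ELK equations removes the quadratic terms:
232.2 x + 38.2 y = -3429.84
90.2 x − 155.8 y = 6107.30
Solving the 2×2 system: x ≈ -7.6, y ≈ -43.6 km.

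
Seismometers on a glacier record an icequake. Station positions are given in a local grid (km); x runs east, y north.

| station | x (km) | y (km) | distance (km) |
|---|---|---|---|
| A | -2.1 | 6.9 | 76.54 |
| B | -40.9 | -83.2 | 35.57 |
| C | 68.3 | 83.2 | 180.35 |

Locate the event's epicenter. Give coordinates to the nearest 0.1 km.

Circle about each station: (x + 2.1)² + (y − 6.9)² = 76.54²; (x + 40.9)² + (y + 83.2)² = 35.57²; (x − 68.3)² + (y − 83.2)² = 180.35².
Subtracting the A equation from the B and C equations removes the quadratic terms:
-77.6 x − 180.2 y = 13136.18
140.8 x + 152.6 y = -15132.64
Solving the 2×2 system: x ≈ -53.4, y ≈ -49.9 km.

-53.4 km east, -49.9 km north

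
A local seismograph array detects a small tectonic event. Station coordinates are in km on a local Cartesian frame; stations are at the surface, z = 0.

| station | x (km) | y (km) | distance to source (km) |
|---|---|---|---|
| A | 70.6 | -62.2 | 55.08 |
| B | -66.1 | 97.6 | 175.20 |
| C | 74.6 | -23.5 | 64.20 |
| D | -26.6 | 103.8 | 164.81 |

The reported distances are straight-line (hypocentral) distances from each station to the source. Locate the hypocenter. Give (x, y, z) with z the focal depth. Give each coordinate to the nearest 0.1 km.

Each station gives a sphere (x−x_i)² + (y−y_i)² + z² = d_i² (stations at z=0).
Subtracting the A sphere from B and C: z² cancels, leaving linear equations in x and y:
-273.4 x + 319.6 y = -22619.46
8.0 x + 77.4 y = -3823.62
Solving: x ≈ 22.292, y ≈ -51.705 km (keep extra digits for the depth step; rounded: 22.3, -51.7).
Then from the A sphere: z² = 55.08² − (x − 70.6)² − (y + 62.2)² with x = 22.292, y = -51.705, so z ≈ 24.290 ≈ 24.3 km.

(22.3, -51.7, 24.3)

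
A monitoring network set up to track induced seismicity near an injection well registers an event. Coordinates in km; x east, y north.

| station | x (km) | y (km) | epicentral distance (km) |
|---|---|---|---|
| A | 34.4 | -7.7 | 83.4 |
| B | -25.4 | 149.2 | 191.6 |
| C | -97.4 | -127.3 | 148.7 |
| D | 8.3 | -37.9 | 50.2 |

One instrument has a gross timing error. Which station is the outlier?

Solve using three stations at a time. Using A, B, D (subtract circle equations pairwise → linear system) gives (x, y) ≈ (-41.8, -41.7).
Distances from that point to each station vs reported:
  A: calculated 83.4 vs reported 83.4 → residual 0.0 km
  B: calculated 191.6 vs reported 191.6 → residual 0.0 km
  C: calculated 102.1 vs reported 148.7 → residual 46.6 km
  D: calculated 50.2 vs reported 50.2 → residual 0.0 km
A, B, D are mutually consistent (residuals ≈ 0); C is off by 46.6 km.

C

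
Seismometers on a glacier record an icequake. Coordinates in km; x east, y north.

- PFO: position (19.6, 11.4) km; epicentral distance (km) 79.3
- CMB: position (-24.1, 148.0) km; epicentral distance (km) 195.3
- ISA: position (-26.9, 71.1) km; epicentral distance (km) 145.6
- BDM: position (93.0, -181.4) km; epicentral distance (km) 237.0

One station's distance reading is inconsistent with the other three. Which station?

BDM

Solve using three stations at a time. Using PFO, CMB, ISA (subtract circle equations pairwise → linear system) gives (x, y) ≈ (97.2, -5.1).
Distances from that point to each station vs reported:
  PFO: calculated 79.3 vs reported 79.3 → residual 0.0 km
  CMB: calculated 195.3 vs reported 195.3 → residual 0.0 km
  ISA: calculated 145.6 vs reported 145.6 → residual 0.0 km
  BDM: calculated 176.4 vs reported 237.0 → residual 60.6 km
PFO, CMB, ISA are mutually consistent (residuals ≈ 0); BDM is off by 60.6 km.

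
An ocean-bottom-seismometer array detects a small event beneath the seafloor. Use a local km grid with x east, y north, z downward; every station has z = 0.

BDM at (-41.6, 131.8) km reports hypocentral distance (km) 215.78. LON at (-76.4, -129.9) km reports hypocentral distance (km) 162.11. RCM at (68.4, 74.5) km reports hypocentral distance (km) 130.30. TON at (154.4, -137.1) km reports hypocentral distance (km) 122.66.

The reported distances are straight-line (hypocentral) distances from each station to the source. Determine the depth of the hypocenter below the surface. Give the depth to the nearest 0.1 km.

18.9 km

Each station gives a sphere (x−x_i)² + (y−y_i)² + z² = d_i² (stations at z=0).
Subtracting the BDM sphere from LON and RCM: z² cancels, leaving linear equations in x and y:
-69.6 x − 523.4 y = 23890.53
220.0 x − 114.6 y = 20709.93
Solving: x ≈ 65.801, y ≈ -54.395 km (keep extra digits for the depth step; rounded: 65.8, -54.4).
Then from the BDM sphere: z² = 215.78² − (x + 41.6)² − (y − 131.8)² with x = 65.801, y = -54.395, so z ≈ 18.906 ≈ 18.9 km.
Check against TON (with the unrounded solution): distance 122.67 ≈ 122.66 km. ✓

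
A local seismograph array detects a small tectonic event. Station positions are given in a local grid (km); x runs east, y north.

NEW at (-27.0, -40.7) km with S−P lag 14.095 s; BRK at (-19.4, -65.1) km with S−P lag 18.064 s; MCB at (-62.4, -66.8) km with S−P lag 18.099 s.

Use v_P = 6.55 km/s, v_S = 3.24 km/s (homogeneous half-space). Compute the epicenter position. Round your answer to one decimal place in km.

-44.8 km east, 47.9 km north

Distance from S−P lag: d = Δt · v_P v_S / (v_P − v_S) = Δt · (6.55·3.24)/(6.55−3.24) ≈ 6.4115·Δt.
So d_NEW = 90.37, d_BRK = 115.82, d_MCB = 116.04 km.
Circle about each station: (x + 27.0)² + (y + 40.7)² = 90.37²; (x + 19.4)² + (y + 65.1)² = 115.82²; (x + 62.4)² + (y + 66.8)² = 116.04².
Subtracting pairs of circle equations eliminates x²+y² and gives linear equations (the radical axes):
15.2 x − 48.8 y = -3018.66
-70.8 x − 52.2 y = 671.97
Solving the 2×2 system: x ≈ -44.8, y ≈ 47.9 km.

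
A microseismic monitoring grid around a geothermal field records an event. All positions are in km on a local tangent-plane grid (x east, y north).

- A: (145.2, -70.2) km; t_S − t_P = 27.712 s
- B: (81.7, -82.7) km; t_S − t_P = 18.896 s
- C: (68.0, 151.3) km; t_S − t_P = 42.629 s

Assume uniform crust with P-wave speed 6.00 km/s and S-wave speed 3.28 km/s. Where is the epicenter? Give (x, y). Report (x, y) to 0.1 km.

-44.2 km east, -136.0 km north

Distance from S−P lag: d = Δt · v_P v_S / (v_P − v_S) = Δt · (6.00·3.28)/(6.00−3.28) ≈ 7.2353·Δt.
So d_A = 200.50, d_B = 136.72, d_C = 308.43 km.
Circle about each station: (x − 145.2)² + (y + 70.2)² = 200.50²; (x − 81.7)² + (y + 82.7)² = 136.72²; (x − 68.0)² + (y − 151.3)² = 308.43².
Subtracting the A equation from the B and C equations removes the quadratic terms:
-127.0 x − 25.0 y = 9010.99
-154.4 x + 443.0 y = -53424.20
Solving the 2×2 system: x ≈ -44.2, y ≈ -136.0 km.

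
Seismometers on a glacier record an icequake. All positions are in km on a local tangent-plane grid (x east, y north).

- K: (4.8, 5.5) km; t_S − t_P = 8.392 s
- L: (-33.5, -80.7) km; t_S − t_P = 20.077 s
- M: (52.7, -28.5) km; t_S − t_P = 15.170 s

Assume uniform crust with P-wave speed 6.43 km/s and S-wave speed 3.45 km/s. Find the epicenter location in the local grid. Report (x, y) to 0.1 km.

Distance from S−P lag: d = Δt · v_P v_S / (v_P − v_S) = Δt · (6.43·3.45)/(6.43−3.45) ≈ 7.4441·Δt.
So d_K = 62.47, d_L = 149.46, d_M = 112.93 km.
Circle about each station: (x − 4.8)² + (y − 5.5)² = 62.47²; (x + 33.5)² + (y + 80.7)² = 149.46²; (x − 52.7)² + (y + 28.5)² = 112.93².
Subtracting the K equation from the L and M equations removes the quadratic terms:
-76.6 x − 172.4 y = -10854.34
95.8 x − 68.0 y = -5314.43
Solving the 2×2 system: x ≈ -8.2, y ≈ 66.6 km.
Check against K (with the unrounded x, y): √((x − 4.8)²+(y − 5.5)²) = 62.47 ≈ 62.47 km. ✓

x ≈ -8.2 km, y ≈ 66.6 km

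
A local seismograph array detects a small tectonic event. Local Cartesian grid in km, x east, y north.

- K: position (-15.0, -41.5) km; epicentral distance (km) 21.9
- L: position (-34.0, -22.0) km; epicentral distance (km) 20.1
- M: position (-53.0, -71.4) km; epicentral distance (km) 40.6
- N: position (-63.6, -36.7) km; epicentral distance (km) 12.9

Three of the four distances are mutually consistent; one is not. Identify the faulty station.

Solve using three stations at a time. Using L, M, N (subtract circle equations pairwise → linear system) gives (x, y) ≈ (-52.1, -30.8).
Distances from that point to each station vs reported:
  K: calculated 38.6 vs reported 21.9 → residual 16.7 km
  L: calculated 20.1 vs reported 20.1 → residual 0.0 km
  M: calculated 40.6 vs reported 40.6 → residual 0.0 km
  N: calculated 12.9 vs reported 12.9 → residual 0.0 km
L, M, N are mutually consistent (residuals ≈ 0); K is off by 16.7 km.

K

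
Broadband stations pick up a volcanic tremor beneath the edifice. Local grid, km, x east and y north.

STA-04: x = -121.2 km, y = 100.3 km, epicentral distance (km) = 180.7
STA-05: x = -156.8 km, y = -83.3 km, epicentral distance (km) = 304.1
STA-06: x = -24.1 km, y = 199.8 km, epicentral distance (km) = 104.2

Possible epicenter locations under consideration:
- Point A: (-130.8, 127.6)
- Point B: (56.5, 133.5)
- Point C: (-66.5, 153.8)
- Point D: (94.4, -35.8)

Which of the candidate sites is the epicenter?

Point B

For each candidate, compare |candidate − station| to the reported distance:
Point A: residuals STA-04 151.8, STA-05 91.6, STA-06 24.6 → max 151.8 km
Point B: residuals STA-04 0.1, STA-05 0.0, STA-06 0.2 → max 0.2 km
Point C: residuals STA-04 104.2, STA-05 50.4, STA-06 41.6 → max 104.2 km
Point D: residuals STA-04 74.3, STA-05 48.4, STA-06 159.5 → max 159.5 km
Only Point B has all residuals ≈ 0.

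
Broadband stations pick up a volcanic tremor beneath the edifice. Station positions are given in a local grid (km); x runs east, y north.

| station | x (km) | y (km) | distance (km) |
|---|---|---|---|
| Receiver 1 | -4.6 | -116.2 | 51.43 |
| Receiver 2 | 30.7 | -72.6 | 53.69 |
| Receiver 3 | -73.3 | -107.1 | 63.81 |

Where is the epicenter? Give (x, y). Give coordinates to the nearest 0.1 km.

Circle about each station: (x + 4.6)² + (y + 116.2)² = 51.43²; (x − 30.7)² + (y + 72.6)² = 53.69²; (x + 73.3)² + (y + 107.1)² = 63.81².
Subtracting pairs of circle equations eliminates x²+y² and gives linear equations (the radical axes):
70.6 x + 87.2 y = -7547.92
-137.4 x + 18.2 y = 1893.03
Solving the 2×2 system: x ≈ -22.8, y ≈ -68.1 km.

x ≈ -22.8 km, y ≈ -68.1 km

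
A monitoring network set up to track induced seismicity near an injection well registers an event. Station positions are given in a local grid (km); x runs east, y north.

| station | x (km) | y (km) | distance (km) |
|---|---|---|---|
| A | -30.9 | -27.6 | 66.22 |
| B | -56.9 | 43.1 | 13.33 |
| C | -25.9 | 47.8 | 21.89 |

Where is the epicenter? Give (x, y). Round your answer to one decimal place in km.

(-45.0, 37.1)

Circle about each station: (x + 30.9)² + (y + 27.6)² = 66.22²; (x + 56.9)² + (y − 43.1)² = 13.33²; (x + 25.9)² + (y − 47.8)² = 21.89².
Subtracting the A equation from the B and C equations removes the quadratic terms:
-52.0 x + 141.4 y = 7586.05
10.0 x + 150.8 y = 5145.00
Solving the 2×2 system: x ≈ -45.0, y ≈ 37.1 km.
Check against A (with the unrounded x, y): √((x + 30.9)²+(y + 27.6)²) = 66.22 ≈ 66.22 km. ✓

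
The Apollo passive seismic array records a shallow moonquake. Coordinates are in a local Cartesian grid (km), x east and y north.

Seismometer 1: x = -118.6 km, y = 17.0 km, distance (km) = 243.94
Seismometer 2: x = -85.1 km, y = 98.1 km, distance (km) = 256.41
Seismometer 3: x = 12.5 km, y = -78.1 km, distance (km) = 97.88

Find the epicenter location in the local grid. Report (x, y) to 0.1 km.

109.9 km east, -68.4 km north

Circle about each station: (x + 118.6)² + (y − 17.0)² = 243.94²; (x + 85.1)² + (y − 98.1)² = 256.41²; (x − 12.5)² + (y + 78.1)² = 97.88².
Subtracting the Seismometer 1 equation from the Seismometer 2 and Seismometer 3 equations removes the quadratic terms:
67.0 x + 162.2 y = -3728.70
262.2 x − 190.2 y = 41827.13
Solving the 2×2 system: x ≈ 109.9, y ≈ -68.4 km.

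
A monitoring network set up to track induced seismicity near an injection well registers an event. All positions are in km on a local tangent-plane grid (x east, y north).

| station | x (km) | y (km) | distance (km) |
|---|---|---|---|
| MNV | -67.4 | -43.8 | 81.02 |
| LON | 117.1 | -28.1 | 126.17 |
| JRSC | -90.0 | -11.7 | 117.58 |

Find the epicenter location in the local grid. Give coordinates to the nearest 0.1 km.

(3.5, -83.0)

Circle about each station: (x + 67.4)² + (y + 43.8)² = 81.02²; (x − 117.1)² + (y + 28.1)² = 126.17²; (x + 90.0)² + (y + 11.7)² = 117.58².
Subtracting the MNV equation from the LON and JRSC equations removes the quadratic terms:
369.0 x + 31.4 y = -1313.81
-45.2 x + 64.2 y = -5485.13
Solving the 2×2 system: x ≈ 3.5, y ≈ -83.0 km.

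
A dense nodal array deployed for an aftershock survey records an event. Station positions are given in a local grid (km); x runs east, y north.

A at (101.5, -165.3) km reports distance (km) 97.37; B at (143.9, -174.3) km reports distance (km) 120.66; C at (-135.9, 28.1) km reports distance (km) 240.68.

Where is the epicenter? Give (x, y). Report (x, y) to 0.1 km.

(84.1, -69.5)

Circle about each station: (x − 101.5)² + (y + 165.3)² = 97.37²; (x − 143.9)² + (y + 174.3)² = 120.66²; (x + 135.9)² + (y − 28.1)² = 240.68².
Subtracting pairs of circle equations eliminates x²+y² and gives linear equations (the radical axes):
84.8 x − 18.0 y = 8383.44
-474.8 x + 386.8 y = -66813.87
Solving the 2×2 system: x ≈ 84.1, y ≈ -69.5 km.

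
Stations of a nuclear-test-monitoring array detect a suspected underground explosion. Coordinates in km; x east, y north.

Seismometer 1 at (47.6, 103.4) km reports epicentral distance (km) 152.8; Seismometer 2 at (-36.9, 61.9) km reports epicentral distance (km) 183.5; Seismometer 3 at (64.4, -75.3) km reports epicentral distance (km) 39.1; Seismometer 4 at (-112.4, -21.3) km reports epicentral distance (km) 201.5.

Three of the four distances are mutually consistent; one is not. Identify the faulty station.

Seismometer 2

Solve using three stations at a time. Using Seismometer 1, Seismometer 3, Seismometer 4 (subtract circle equations pairwise → linear system) gives (x, y) ≈ (87.8, -44.0).
Distances from that point to each station vs reported:
  Seismometer 1: calculated 152.8 vs reported 152.8 → residual 0.0 km
  Seismometer 2: calculated 163.6 vs reported 183.5 → residual 19.9 km
  Seismometer 3: calculated 39.1 vs reported 39.1 → residual 0.0 km
  Seismometer 4: calculated 201.5 vs reported 201.5 → residual 0.0 km
Seismometer 1, Seismometer 3, Seismometer 4 are mutually consistent (residuals ≈ 0); Seismometer 2 is off by 19.9 km.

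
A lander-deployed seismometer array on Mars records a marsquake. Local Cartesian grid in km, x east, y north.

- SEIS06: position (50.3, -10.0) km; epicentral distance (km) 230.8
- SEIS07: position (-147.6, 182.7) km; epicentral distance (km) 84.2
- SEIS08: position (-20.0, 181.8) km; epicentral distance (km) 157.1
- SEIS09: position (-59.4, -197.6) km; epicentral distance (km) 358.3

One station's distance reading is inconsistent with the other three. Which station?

SEIS09

Solve using three stations at a time. Using SEIS06, SEIS07, SEIS08 (subtract circle equations pairwise → linear system) gives (x, y) ≈ (-153.3, 98.7).
Distances from that point to each station vs reported:
  SEIS06: calculated 230.8 vs reported 230.8 → residual 0.0 km
  SEIS07: calculated 84.2 vs reported 84.2 → residual 0.0 km
  SEIS08: calculated 157.1 vs reported 157.1 → residual 0.0 km
  SEIS09: calculated 310.8 vs reported 358.3 → residual 47.5 km
SEIS06, SEIS07, SEIS08 are mutually consistent (residuals ≈ 0); SEIS09 is off by 47.5 km.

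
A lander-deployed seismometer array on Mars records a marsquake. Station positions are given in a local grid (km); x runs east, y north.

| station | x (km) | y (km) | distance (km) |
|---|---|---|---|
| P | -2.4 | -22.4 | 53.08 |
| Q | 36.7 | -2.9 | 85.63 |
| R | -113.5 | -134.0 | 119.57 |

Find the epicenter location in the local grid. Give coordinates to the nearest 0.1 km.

-9.5 km east, -75.0 km north

Circle about each station: (x + 2.4)² + (y + 22.4)² = 53.08²; (x − 36.7)² + (y + 2.9)² = 85.63²; (x + 113.5)² + (y + 134.0)² = 119.57².
Subtracting the P equation from the Q and R equations removes the quadratic terms:
78.2 x + 39.0 y = -3667.23
-222.2 x − 223.2 y = 18851.23
Solving the 2×2 system: x ≈ -9.5, y ≈ -75.0 km.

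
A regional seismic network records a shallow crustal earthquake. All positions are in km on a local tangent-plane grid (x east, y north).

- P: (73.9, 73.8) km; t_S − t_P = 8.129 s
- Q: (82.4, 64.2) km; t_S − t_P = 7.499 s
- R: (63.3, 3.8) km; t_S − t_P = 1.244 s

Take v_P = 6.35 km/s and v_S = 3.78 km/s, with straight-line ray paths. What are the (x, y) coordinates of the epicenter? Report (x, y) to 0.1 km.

Distance from S−P lag: d = Δt · v_P v_S / (v_P − v_S) = Δt · (6.35·3.78)/(6.35−3.78) ≈ 9.3397·Δt.
So d_P = 75.92, d_Q = 70.04, d_R = 11.62 km.
Circle about each station: (x − 73.9)² + (y − 73.8)² = 75.92²; (x − 82.4)² + (y − 64.2)² = 70.04²; (x − 63.3)² + (y − 3.8)² = 11.62².
Subtracting pairs of circle equations eliminates x²+y² and gives linear equations (the radical axes):
17.0 x − 19.2 y = 861.99
-21.2 x − 140.0 y = -1257.50
Solving the 2×2 system: x ≈ 52.0, y ≈ 1.1 km.

52.0 km east, 1.1 km north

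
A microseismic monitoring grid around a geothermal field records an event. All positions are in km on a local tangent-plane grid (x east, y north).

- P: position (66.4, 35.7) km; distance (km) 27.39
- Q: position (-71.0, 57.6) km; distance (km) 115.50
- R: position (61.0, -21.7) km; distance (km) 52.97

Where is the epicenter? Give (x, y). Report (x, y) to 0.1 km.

Circle about each station: (x − 66.4)² + (y − 35.7)² = 27.39²; (x + 71.0)² + (y − 57.6)² = 115.50²; (x − 61.0)² + (y + 21.7)² = 52.97².
Subtracting the P equation from the Q and R equations removes the quadratic terms:
-274.8 x + 43.8 y = -9914.73
-10.8 x − 114.8 y = -3547.17
Solving the 2×2 system: x ≈ 40.4, y ≈ 27.1 km.

40.4 km east, 27.1 km north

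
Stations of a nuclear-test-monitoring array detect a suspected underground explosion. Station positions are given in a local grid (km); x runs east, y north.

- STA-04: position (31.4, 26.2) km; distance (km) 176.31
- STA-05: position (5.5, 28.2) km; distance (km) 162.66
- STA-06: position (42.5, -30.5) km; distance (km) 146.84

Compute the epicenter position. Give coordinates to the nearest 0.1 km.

-81.4 km east, -109.3 km north

Circle about each station: (x − 31.4)² + (y − 26.2)² = 176.31²; (x − 5.5)² + (y − 28.2)² = 162.66²; (x − 42.5)² + (y + 30.5)² = 146.84².
Subtracting pairs of circle equations eliminates x²+y² and gives linear equations (the radical axes):
-51.8 x + 4.0 y = 3780.03
22.2 x − 113.4 y = 10587.33
Solving the 2×2 system: x ≈ -81.4, y ≈ -109.3 km.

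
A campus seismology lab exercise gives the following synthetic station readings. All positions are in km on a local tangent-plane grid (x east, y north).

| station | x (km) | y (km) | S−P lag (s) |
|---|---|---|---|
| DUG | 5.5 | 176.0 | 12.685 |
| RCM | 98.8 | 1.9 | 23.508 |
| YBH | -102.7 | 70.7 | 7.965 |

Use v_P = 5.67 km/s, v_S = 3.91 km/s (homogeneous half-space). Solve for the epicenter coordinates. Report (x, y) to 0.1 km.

(-153.2, 157.4)

Distance from S−P lag: d = Δt · v_P v_S / (v_P − v_S) = Δt · (5.67·3.91)/(5.67−3.91) ≈ 12.5964·Δt.
So d_DUG = 159.79, d_RCM = 296.12, d_YBH = 100.33 km.
Circle about each station: (x − 5.5)² + (y − 176.0)² = 159.79²; (x − 98.8)² + (y − 1.9)² = 296.12²; (x + 102.7)² + (y − 70.7)² = 100.33².
Subtracting pairs of circle equations eliminates x²+y² and gives linear equations (the radical axes):
186.6 x − 348.2 y = -83395.41
-216.4 x − 210.6 y = 6.27
Solving the 2×2 system: x ≈ -153.2, y ≈ 157.4 km.
Check against DUG (with the unrounded x, y): √((x − 5.5)²+(y − 176.0)²) = 159.80 ≈ 159.79 km. ✓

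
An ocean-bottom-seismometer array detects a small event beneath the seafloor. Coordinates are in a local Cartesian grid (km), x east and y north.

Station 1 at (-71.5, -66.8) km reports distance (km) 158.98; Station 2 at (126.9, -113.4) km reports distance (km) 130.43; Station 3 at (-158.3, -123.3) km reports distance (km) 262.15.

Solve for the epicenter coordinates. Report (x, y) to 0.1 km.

Circle about each station: (x + 71.5)² + (y + 66.8)² = 158.98²; (x − 126.9)² + (y + 113.4)² = 130.43²; (x + 158.3)² + (y + 123.3)² = 262.15².
Subtracting the Station 1 equation from the Station 2 and Station 3 equations removes the quadratic terms:
396.8 x − 93.2 y = 27651.34
-173.6 x − 113.0 y = -12760.69
Solving the 2×2 system: x ≈ 70.7, y ≈ 4.3 km.

70.7 km east, 4.3 km north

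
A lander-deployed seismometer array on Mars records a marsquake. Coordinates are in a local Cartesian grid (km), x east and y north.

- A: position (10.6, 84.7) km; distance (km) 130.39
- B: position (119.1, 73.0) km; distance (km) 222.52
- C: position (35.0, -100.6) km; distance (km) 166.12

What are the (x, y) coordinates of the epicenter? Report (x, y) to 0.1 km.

Circle about each station: (x − 10.6)² + (y − 84.7)² = 130.39²; (x − 119.1)² + (y − 73.0)² = 222.52²; (x − 35.0)² + (y + 100.6)² = 166.12².
Subtracting the A equation from the B and C equations removes the quadratic terms:
217.0 x − 23.4 y = -20286.24
48.8 x − 370.6 y = -6535.39
Solving the 2×2 system: x ≈ -92.9, y ≈ 5.4 km.
Check against A (with the unrounded x, y): √((x − 10.6)²+(y − 84.7)²) = 130.39 ≈ 130.39 km. ✓

(-92.9, 5.4)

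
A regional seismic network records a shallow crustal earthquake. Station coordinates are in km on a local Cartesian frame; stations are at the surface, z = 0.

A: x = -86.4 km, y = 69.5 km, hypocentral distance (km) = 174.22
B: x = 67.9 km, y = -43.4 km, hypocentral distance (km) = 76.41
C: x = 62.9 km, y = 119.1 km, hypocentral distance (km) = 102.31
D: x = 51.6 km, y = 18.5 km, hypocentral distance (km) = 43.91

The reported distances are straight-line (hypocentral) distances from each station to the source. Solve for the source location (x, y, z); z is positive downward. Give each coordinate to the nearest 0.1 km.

Each station gives a sphere (x−x_i)² + (y−y_i)² + z² = d_i² (stations at z=0).
Subtracting the A sphere from B and C: z² cancels, leaving linear equations in x and y:
308.6 x − 225.8 y = 18712.88
298.6 x + 99.2 y = 25731.28
Solving: x ≈ 78.199, y ≈ 24.001 km (keep extra digits for the depth step; rounded: 78.2, 24.0).
Then from the A sphere: z² = 174.22² − (x + 86.4)² − (y − 69.5)² with x = 78.199, y = 24.001, so z ≈ 34.491 ≈ 34.5 km.

(78.2, 24.0, 34.5)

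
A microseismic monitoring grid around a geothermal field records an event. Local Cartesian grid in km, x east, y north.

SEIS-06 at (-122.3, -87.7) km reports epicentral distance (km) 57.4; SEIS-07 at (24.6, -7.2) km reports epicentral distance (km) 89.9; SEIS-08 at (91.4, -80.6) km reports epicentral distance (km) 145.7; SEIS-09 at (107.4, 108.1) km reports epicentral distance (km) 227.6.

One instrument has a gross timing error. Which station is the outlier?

SEIS-06

Solve using three stations at a time. Using SEIS-07, SEIS-08, SEIS-09 (subtract circle equations pairwise → linear system) gives (x, y) ≈ (-52.0, -54.4).
Distances from that point to each station vs reported:
  SEIS-06: calculated 77.8 vs reported 57.4 → residual 20.4 km
  SEIS-07: calculated 90.0 vs reported 89.9 → residual 0.1 km
  SEIS-08: calculated 145.7 vs reported 145.7 → residual 0.0 km
  SEIS-09: calculated 227.6 vs reported 227.6 → residual 0.0 km
SEIS-07, SEIS-08, SEIS-09 are mutually consistent (residuals ≈ 0); SEIS-06 is off by 20.4 km.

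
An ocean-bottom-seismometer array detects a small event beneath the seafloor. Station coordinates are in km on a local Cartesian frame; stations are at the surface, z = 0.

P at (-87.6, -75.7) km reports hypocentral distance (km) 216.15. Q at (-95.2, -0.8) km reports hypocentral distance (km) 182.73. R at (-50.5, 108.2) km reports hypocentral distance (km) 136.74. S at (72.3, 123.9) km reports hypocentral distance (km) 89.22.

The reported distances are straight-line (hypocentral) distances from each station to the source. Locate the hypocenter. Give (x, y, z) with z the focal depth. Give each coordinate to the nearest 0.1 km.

Each station gives a sphere (x−x_i)² + (y−y_i)² + z² = d_i² (stations at z=0).
Subtracting the P sphere from Q and R: z² cancels, leaving linear equations in x and y:
-15.2 x + 149.8 y = 8990.00
74.2 x + 367.8 y = 28876.23
Solving: x ≈ 61.005, y ≈ 66.203 km (keep extra digits for the depth step; rounded: 61.0, 66.2).
Then from the P sphere: z² = 216.15² − (x + 87.6)² − (y + 75.7)² with x = 61.005, y = 66.203, so z ≈ 67.089 ≈ 67.1 km.

(61.0, 66.2, 67.1)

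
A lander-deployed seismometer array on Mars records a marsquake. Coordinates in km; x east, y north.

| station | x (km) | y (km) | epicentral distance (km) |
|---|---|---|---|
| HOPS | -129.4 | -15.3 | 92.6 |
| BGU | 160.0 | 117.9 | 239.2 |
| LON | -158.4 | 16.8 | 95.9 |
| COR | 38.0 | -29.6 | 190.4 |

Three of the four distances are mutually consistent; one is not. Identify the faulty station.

Solve using three stations at a time. Using HOPS, BGU, LON (subtract circle equations pairwise → linear system) gives (x, y) ≈ (-71.2, 56.7).
Distances from that point to each station vs reported:
  HOPS: calculated 92.6 vs reported 92.6 → residual 0.0 km
  BGU: calculated 239.2 vs reported 239.2 → residual 0.0 km
  LON: calculated 95.9 vs reported 95.9 → residual 0.0 km
  COR: calculated 139.2 vs reported 190.4 → residual 51.2 km
HOPS, BGU, LON are mutually consistent (residuals ≈ 0); COR is off by 51.2 km.

COR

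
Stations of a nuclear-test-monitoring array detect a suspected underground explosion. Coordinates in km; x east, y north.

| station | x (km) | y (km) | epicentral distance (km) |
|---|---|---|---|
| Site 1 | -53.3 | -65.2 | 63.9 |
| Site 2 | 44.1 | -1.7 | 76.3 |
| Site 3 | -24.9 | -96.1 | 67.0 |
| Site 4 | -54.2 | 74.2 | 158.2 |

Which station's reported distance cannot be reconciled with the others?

Site 3

Solve using three stations at a time. Using Site 1, Site 2, Site 4 (subtract circle equations pairwise → linear system) gives (x, y) ≈ (10.4, -70.2).
Distances from that point to each station vs reported:
  Site 1: calculated 63.9 vs reported 63.9 → residual 0.0 km
  Site 2: calculated 76.3 vs reported 76.3 → residual 0.0 km
  Site 3: calculated 43.8 vs reported 67.0 → residual 23.2 km
  Site 4: calculated 158.2 vs reported 158.2 → residual 0.0 km
Site 1, Site 2, Site 4 are mutually consistent (residuals ≈ 0); Site 3 is off by 23.2 km.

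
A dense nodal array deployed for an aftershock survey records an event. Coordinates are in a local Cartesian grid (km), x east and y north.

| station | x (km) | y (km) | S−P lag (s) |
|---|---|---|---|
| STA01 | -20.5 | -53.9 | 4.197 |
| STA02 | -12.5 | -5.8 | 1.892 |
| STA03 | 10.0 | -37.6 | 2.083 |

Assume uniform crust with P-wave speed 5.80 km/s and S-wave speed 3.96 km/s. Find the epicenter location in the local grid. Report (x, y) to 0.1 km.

Distance from S−P lag: d = Δt · v_P v_S / (v_P − v_S) = Δt · (5.80·3.96)/(5.80−3.96) ≈ 12.4826·Δt.
So d_STA01 = 52.39, d_STA02 = 23.62, d_STA03 = 26.00 km.
Circle about each station: (x + 20.5)² + (y + 53.9)² = 52.39²; (x + 12.5)² + (y + 5.8)² = 23.62²; (x − 10.0)² + (y + 37.6)² = 26.00².
Subtracting pairs of circle equations eliminates x²+y² and gives linear equations (the radical axes):
16.0 x + 96.2 y = -948.76
61.0 x + 32.6 y = 257.01
Solving the 2×2 system: x ≈ 10.4, y ≈ -11.6 km.
Check against STA01 (with the unrounded x, y): √((x + 20.5)²+(y + 53.9)²) = 52.39 ≈ 52.39 km. ✓

x ≈ 10.4 km, y ≈ -11.6 km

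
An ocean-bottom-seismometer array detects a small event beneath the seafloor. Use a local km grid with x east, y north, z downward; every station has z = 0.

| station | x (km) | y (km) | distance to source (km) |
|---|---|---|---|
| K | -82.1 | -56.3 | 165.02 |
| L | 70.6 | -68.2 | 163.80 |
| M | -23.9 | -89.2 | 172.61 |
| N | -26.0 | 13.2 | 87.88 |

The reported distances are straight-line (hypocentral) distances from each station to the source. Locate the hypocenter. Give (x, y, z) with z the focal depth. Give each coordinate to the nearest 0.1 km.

x ≈ 5.9 km, y ≈ 70.4 km, depth ≈ 58.6 km

Each station gives a sphere (x−x_i)² + (y−y_i)² + z² = d_i² (stations at z=0).
Subtracting the K sphere from L and M: z² cancels, leaving linear equations in x and y:
305.4 x − 23.8 y = 126.66
116.4 x − 65.8 y = -3944.86
Solving: x ≈ 5.900, y ≈ 70.390 km (keep extra digits for the depth step; rounded: 5.9, 70.4).
Then from the K sphere: z² = 165.02² − (x + 82.1)² − (y + 56.3)² with x = 5.900, y = 70.390, so z ≈ 58.628 ≈ 58.6 km.
Check against N (with the unrounded solution): distance 87.90 ≈ 87.88 km. ✓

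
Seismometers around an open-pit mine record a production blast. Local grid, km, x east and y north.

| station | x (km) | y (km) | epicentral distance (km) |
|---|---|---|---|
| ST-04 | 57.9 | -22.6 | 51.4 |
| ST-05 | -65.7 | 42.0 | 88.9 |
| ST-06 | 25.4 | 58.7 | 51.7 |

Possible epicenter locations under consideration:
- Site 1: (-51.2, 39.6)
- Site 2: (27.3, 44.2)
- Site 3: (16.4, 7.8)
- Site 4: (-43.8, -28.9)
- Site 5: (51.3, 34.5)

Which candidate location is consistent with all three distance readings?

Site 3

For each candidate, compare |candidate − station| to the reported distance:
Site 1: residuals ST-04 74.2, ST-05 74.2, ST-06 27.2 → max 74.2 km
Site 2: residuals ST-04 22.1, ST-05 4.1, ST-06 37.1 → max 37.1 km
Site 3: residuals ST-04 0.0, ST-05 0.0, ST-06 0.0 → max 0.0 km
Site 4: residuals ST-04 50.5, ST-05 14.7, ST-06 59.9 → max 59.9 km
Site 5: residuals ST-04 6.1, ST-05 28.3, ST-06 16.3 → max 28.3 km
Only Site 3 has all residuals ≈ 0.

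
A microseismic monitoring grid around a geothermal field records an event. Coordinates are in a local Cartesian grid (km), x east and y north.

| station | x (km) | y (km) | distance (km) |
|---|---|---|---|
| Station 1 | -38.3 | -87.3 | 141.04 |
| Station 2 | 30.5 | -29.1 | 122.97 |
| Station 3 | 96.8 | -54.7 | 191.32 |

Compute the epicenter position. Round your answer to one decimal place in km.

-62.2 km east, 51.7 km north

Circle about each station: (x + 38.3)² + (y + 87.3)² = 141.04²; (x − 30.5)² + (y + 29.1)² = 122.97²; (x − 96.8)² + (y + 54.7)² = 191.32².
Subtracting pairs of circle equations eliminates x²+y² and gives linear equations (the radical axes):
137.6 x + 116.4 y = -2540.46
270.2 x + 65.2 y = -13436.91
Solving the 2×2 system: x ≈ -62.2, y ≈ 51.7 km.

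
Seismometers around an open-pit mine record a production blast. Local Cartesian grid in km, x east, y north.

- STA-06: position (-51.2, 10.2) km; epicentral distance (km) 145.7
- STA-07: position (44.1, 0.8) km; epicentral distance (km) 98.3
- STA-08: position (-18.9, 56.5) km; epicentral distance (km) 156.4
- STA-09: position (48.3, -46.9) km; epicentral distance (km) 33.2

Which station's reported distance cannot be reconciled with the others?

STA-07

Solve using three stations at a time. Using STA-06, STA-08, STA-09 (subtract circle equations pairwise → linear system) gives (x, y) ≈ (68.0, -73.5).
Distances from that point to each station vs reported:
  STA-06: calculated 145.7 vs reported 145.7 → residual 0.0 km
  STA-07: calculated 78.0 vs reported 98.3 → residual 20.3 km
  STA-08: calculated 156.4 vs reported 156.4 → residual 0.0 km
  STA-09: calculated 33.1 vs reported 33.2 → residual 0.1 km
STA-06, STA-08, STA-09 are mutually consistent (residuals ≈ 0); STA-07 is off by 20.3 km.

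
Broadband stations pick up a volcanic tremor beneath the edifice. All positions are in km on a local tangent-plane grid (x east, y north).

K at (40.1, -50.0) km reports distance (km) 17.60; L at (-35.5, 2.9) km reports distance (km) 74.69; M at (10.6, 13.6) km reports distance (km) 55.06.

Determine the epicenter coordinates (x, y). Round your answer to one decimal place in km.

Circle about each station: (x − 40.1)² + (y + 50.0)² = 17.60²; (x + 35.5)² + (y − 2.9)² = 74.69²; (x − 10.6)² + (y − 13.6)² = 55.06².
Subtracting the K equation from the L and M equations removes the quadratic terms:
-151.2 x + 105.8 y = -8108.19
-59.0 x + 127.2 y = -6532.53
Solving the 2×2 system: x ≈ 26.2, y ≈ -39.2 km.
Check against K (with the unrounded x, y): √((x − 40.1)²+(y + 50.0)²) = 17.61 ≈ 17.60 km. ✓

26.2 km east, -39.2 km north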